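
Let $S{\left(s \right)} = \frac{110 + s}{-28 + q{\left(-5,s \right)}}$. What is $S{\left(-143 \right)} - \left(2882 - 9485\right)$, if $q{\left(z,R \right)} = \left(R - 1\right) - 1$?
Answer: $\frac{1142352}{173} \approx 6603.2$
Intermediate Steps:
$q{\left(z,R \right)} = -2 + R$ ($q{\left(z,R \right)} = \left(-1 + R\right) - 1 = -2 + R$)
$S{\left(s \right)} = \frac{110 + s}{-30 + s}$ ($S{\left(s \right)} = \frac{110 + s}{-28 + \left(-2 + s\right)} = \frac{110 + s}{-30 + s}$)
$S{\left(-143 \right)} - \left(2882 - 9485\right) = \frac{110 - 143}{-30 - 143} - \left(2882 - 9485\right) = \frac{1}{-173} \left(-33\right) - -6603 = \left(- \frac{1}{173}\right) \left(-33\right) + 6603 = \frac{33}{173} + 6603 = \frac{1142352}{173}$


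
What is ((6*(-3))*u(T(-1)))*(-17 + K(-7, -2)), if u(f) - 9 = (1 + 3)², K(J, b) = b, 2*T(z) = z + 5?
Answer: 8550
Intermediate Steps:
T(z) = 5/2 + z/2 (T(z) = (z + 5)/2 = (5 + z)/2 = 5/2 + z/2)
u(f) = 25 (u(f) = 9 + (1 + 3)² = 9 + 4² = 9 + 16 = 25)
((6*(-3))*u(T(-1)))*(-17 + K(-7, -2)) = ((6*(-3))*25)*(-17 - 2) = -18*25*(-19) = -450*(-19) = 8550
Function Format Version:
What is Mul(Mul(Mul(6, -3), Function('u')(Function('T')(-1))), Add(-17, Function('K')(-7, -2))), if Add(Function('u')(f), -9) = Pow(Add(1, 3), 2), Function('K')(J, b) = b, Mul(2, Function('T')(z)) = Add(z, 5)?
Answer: 8550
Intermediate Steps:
Function('T')(z) = Add(Rational(5, 2), Mul(Rational(1, 2), z)) (Function('T')(z) = Mul(Rational(1, 2), Add(z, 5)) = Mul(Rational(1, 2), Add(5, z)) = Add(Rational(5, 2), Mul(Rational(1, 2), z)))
Function('u')(f) = 25 (Function('u')(f) = Add(9, Pow(Add(1, 3), 2)) = Add(9, Pow(4, 2)) = Add(9, 16) = 25)
Mul(Mul(Mul(6, -3), Function('u')(Function('T')(-1))), Add(-17, Function('K')(-7, -2))) = Mul(Mul(Mul(6, -3), 25), Add(-17, -2)) = Mul(Mul(-18, 25), -19) = Mul(-450, -19) = 8550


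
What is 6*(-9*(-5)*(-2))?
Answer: -540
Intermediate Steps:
6*(-9*(-5)*(-2)) = 6*(45*(-2)) = 6*(-90) = -540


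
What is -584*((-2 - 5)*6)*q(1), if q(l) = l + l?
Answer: 49056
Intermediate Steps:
q(l) = 2*l
-584*((-2 - 5)*6)*q(1) = -584*((-2 - 5)*6)*(2*1) = -584*-7*6*2 = -584*(-42*2) = -584*(-84) = -4*(-12264) = 49056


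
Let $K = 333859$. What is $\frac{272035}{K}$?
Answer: $\frac{272035}{333859} \approx 0.81482$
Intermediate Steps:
$\frac{272035}{K} = \frac{272035}{333859}$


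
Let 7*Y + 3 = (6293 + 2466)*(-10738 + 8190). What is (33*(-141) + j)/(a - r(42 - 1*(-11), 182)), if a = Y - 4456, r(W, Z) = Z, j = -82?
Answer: 33145/22350401 ≈ 0.0014830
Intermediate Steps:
Y = -22317935/7 (Y = -3/7 + ((6293 + 2466)*(-10738 + 8190))/7 = -3/7 + (8759*(-2548))/7 = -3/7 + (⅐)*(-22317932) = -3/7 - 3188276 = -22317935/7 ≈ -3.1883e+6)
a = -22349127/7 (a = -22317935/7 - 4456 = -22349127/7 ≈ -3.1927e+6)
(33*(-141) + j)/(a - r(42 - 1*(-11), 182)) = (33*(-141) - 82)/(-22349127/7 - 1*182) = (-4653 - 82)/(-22349127/7 - 182) = -4735/(-22350401/7) = -4735*(-7/22350401) = 33145/22350401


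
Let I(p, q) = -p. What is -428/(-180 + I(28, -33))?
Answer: 107/52 ≈ 2.0577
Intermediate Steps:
-428/(-180 + I(28, -33)) = -428/(-180 - 1*28) = -428/(-180 - 28) = -428/(-208) = -1/208*(-428) = 107/52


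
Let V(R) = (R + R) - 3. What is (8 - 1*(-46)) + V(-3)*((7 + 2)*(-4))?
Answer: 378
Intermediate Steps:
V(R) = -3 + 2*R (V(R) = 2*R - 3 = -3 + 2*R)
(8 - 1*(-46)) + V(-3)*((7 + 2)*(-4)) = (8 - 1*(-46)) + (-3 + 2*(-3))*((7 + 2)*(-4)) = (8 + 46) + (-3 - 6)*(9*(-4)) = 54 - 9*(-36) = 54 + 324 = 378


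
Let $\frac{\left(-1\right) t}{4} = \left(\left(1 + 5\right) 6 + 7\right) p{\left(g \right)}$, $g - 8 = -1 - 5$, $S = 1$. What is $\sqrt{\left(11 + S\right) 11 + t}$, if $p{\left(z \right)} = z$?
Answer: $2 i \sqrt{53} \approx 14.56 i$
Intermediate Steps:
$g = 2$ ($g = 8 - 6 = 2$)
$t = -344$ ($t = - 4 \left(\left(1 + 5\right) 6 + 7\right) 2 = - 4 \left(6 \cdot 6 + 7\right) 2 = - 4 \left(36 + 7\right) 2 = - 4 \cdot 43 \cdot 2 = \left(-4\right) 86 = -344$)
$\sqrt{\left(11 + S\right) 11 + t} = \sqrt{\left(11 + 1\right) 11 - 344} = \sqrt{12 \cdot 11 - 344} = \sqrt{132 - 344} = \sqrt{-212} = 2 i \sqrt{53}$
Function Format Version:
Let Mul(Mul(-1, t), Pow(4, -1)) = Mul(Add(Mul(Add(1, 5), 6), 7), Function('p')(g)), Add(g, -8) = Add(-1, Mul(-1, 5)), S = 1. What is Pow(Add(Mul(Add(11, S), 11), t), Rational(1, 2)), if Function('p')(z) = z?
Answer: Mul(2, I, Pow(53, Rational(1, 2))) ≈ Mul(14.560, I)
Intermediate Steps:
g = 2 (g = Add(8, Add(-1, Mul(-1, 5))) = Add(8, Add(-1, -5)) = Add(8, -6) = 2)
t = -344 (t = Mul(-4, Mul(Add(Mul(Add(1, 5), 6), 7), 2)) = Mul(-4, Mul(Add(Mul(6, 6), 7), 2)) = Mul(-4, Mul(Add(36, 7), 2)) = Mul(-4, Mul(43, 2)) = Mul(-4, 86) = -344)
Pow(Add(Mul(Add(11, S), 11), t), Rational(1, 2)) = Pow(Add(Mul(Add(11, 1), 11), -344), Rational(1, 2)) = Pow(Add(Mul(12, 11), -344), Rational(1, 2)) = Pow(Add(132, -344), Rational(1, 2)) = Pow(-212, Rational(1, 2)) = Mul(2, I, Pow(53, Rational(1, 2)))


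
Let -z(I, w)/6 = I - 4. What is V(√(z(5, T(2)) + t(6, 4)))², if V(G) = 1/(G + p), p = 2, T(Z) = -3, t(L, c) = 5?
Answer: (2 - I)²/25 ≈ 0.12 - 0.16*I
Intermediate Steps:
z(I, w) = 24 - 6*I (z(I, w) = -6*(I - 4) = -6*(-4 + I) = 24 - 6*I)
V(G) = 1/(2 + G) (V(G) = 1/(G + 2) = 1/(2 + G))
V(√(z(5, T(2)) + t(6, 4)))² = (1/(2 + √((24 - 6*5) + 5)))² = (1/(2 + √((24 - 30) + 5)))² = (1/(2 + √(-6 + 5)))² = (1/(2 + √(-1)))² = (1/(2 + I))² = ((2 - I)/5)² = (2 - I)²/25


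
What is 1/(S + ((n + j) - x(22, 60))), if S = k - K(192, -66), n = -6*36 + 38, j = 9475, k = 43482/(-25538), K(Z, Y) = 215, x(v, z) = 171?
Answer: 12769/113762818 ≈ 0.00011224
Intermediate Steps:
k = -21741/12769 (k = 43482*(-1/25538) = -21741/12769 ≈ -1.7026)
n = -178 (n = -216 + 38 = -178)
S = -2767076/12769 (S = -21741/12769 - 1*215 = -21741/12769 - 215 = -2767076/12769 ≈ -216.70)
1/(S + ((n + j) - x(22, 60))) = 1/(-2767076/12769 + ((-178 + 9475) - 1*171)) = 1/(-2767076/12769 + (9297 - 171)) = 1/(-2767076/12769 + 9126) = 1/(113762818/12769) = 12769/113762818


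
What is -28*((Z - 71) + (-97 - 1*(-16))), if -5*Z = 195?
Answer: 5348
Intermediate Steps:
Z = -39 (Z = -⅕*195 = -39)
-28*((Z - 71) + (-97 - 1*(-16))) = -28*((-39 - 71) + (-97 - 1*(-16))) = -28*(-110 + (-97 + 16)) = -28*(-110 - 81) = -28*(-191) = 5348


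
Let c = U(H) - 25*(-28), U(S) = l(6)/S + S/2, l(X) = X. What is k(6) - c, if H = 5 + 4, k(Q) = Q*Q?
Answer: -4015/6 ≈ -669.17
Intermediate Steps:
k(Q) = Q²
H = 9
U(S) = S/2 + 6/S (U(S) = 6/S + S/2 = S/2 + 6/S)
c = 4231/6 (c = ((½)*9 + 6/9) - 25*(-28) = (9/2 + 6*(⅑)) + 700 = (9/2 + ⅔) + 700 = 31/6 + 700 = 4231/6 ≈ 705.17)
k(6) - c = 6² - 1*4231/6 = 36 - 4231/6 = -4015/6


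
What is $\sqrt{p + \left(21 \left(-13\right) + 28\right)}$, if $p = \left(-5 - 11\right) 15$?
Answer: $i \sqrt{485} \approx 22.023 i$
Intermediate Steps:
$p = -240$ ($p = \left(-16\right) 15 = -240$)
$\sqrt{p + \left(21 \left(-13\right) + 28\right)} = \sqrt{-240 + \left(21 \left(-13\right) + 28\right)} = \sqrt{-240 + \left(-273 + 28\right)} = \sqrt{-240 - 245} = \sqrt{-485} = i \sqrt{485}$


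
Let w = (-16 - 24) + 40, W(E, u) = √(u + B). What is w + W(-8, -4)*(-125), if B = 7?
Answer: -125*√3 ≈ -216.51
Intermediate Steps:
W(E, u) = √(7 + u) (W(E, u) = √(u + 7) = √(7 + u))
w = 0 (w = -40 + 40 = 0)
w + W(-8, -4)*(-125) = 0 + √(7 - 4)*(-125) = 0 + √3*(-125) = 0 - 125*√3 = -125*√3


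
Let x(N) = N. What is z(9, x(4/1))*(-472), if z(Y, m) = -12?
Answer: 5664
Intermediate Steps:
z(9, x(4/1))*(-472) = -12*(-472) = 5664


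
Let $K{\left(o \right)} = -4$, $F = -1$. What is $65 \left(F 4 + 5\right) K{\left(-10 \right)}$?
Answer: $-260$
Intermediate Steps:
$65 \left(F 4 + 5\right) K{\left(-10 \right)} = 65 \left(\left(-1\right) 4 + 5\right) \left(-4\right) = 65 \left(-4 + 5\right) \left(-4\right) = 65 \cdot 1 \left(-4\right) = 65 \left(-4\right) = -260$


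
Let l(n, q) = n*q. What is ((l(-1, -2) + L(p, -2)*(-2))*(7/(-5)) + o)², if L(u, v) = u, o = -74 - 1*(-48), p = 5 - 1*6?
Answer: 24964/25 ≈ 998.56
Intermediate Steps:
p = -1 (p = 5 - 6 = -1)
o = -26 (o = -74 + 48 = -26)
((l(-1, -2) + L(p, -2)*(-2))*(7/(-5)) + o)² = ((-1*(-2) - 1*(-2))*(7/(-5)) - 26)² = ((2 + 2)*(7*(-⅕)) - 26)² = (4*(-7/5) - 26)² = (-28/5 - 26)² = (-158/5)² = 24964/25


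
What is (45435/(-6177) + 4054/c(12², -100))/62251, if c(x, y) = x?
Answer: 3083153/9228586248 ≈ 0.00033409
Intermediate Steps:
(45435/(-6177) + 4054/c(12², -100))/62251 = (45435/(-6177) + 4054/(12²))/62251 = (45435*(-1/6177) + 4054/144)*(1/62251) = (-15145/2059 + 4054*(1/144))*(1/62251) = (-15145/2059 + 2027/72)*(1/62251) = (3083153/148248)*(1/62251) = 3083153/9228586248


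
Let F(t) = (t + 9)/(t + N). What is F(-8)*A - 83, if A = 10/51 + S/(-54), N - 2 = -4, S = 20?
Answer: -38089/459 ≈ -82.983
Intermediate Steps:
N = -2 (N = 2 - 4 = -2)
F(t) = (9 + t)/(-2 + t) (F(t) = (t + 9)/(t - 2) = (9 + t)/(-2 + t))
A = -80/459 (A = 10/51 + 20/(-54) = 10*(1/51) + 20*(-1/54) = 10/51 - 10/27 = -80/459 ≈ -0.17429)
F(-8)*A - 83 = ((9 - 8)/(-2 - 8))*(-80/459) - 83 = (1/(-10))*(-80/459) - 83 = -1/10*1*(-80/459) - 83 = -1/10*(-80/459) - 83 = 8/459 - 83 = -38089/459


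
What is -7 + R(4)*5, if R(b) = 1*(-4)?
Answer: -27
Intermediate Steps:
R(b) = -4
-7 + R(4)*5 = -7 - 4*5 = -7 - 20 = -27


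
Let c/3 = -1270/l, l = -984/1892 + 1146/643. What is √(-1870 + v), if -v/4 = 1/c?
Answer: I*√2789927823279461678/38625653 ≈ 43.243*I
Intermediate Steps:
l = 383880/304139 (l = -984*1/1892 + 1146*(1/643) = -246/473 + 1146/643 = 383880/304139 ≈ 1.2622)
c = -38625653/12796 (c = 3*(-1270/383880/304139) = 3*(-1270*304139/383880) = 3*(-38625653/38388) = -38625653/12796 ≈ -3018.6)
v = 51184/38625653 (v = -4/(-38625653/12796) = -4*(-12796/38625653) = 51184/38625653 ≈ 0.0013251)
√(-1870 + v) = √(-1870 + 51184/38625653) = √(-72229919926/38625653) = I*√2789927823279461678/38625653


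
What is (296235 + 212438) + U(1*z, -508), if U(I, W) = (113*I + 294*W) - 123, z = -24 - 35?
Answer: 352531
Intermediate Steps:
z = -59
U(I, W) = -123 + 113*I + 294*W
(296235 + 212438) + U(1*z, -508) = (296235 + 212438) + (-123 + 113*(1*(-59)) + 294*(-508)) = 508673 + (-123 + 113*(-59) - 149352) = 508673 + (-123 - 6667 - 149352) = 508673 - 156142 = 352531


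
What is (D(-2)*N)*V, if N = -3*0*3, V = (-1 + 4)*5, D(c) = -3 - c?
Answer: 0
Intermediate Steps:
V = 15 (V = 3*5 = 15)
N = 0 (N = 0*3 = 0)
(D(-2)*N)*V = ((-3 - 1*(-2))*0)*15 = ((-3 + 2)*0)*15 = -1*0*15 = 0*15 = 0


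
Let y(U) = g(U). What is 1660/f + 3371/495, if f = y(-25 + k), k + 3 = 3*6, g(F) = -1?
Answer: -818329/495 ≈ -1653.2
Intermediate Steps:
k = 15 (k = -3 + 3*6 = -3 + 18 = 15)
y(U) = -1
f = -1
1660/f + 3371/495 = 1660/(-1) + 3371/495 = 1660*(-1) + 3371*(1/495) = -1660 + 3371/495 = -818329/495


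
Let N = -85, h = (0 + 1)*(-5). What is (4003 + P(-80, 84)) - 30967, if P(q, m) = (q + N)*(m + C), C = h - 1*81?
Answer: -26634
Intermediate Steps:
h = -5 (h = 1*(-5) = -5)
C = -86 (C = -5 - 1*81 = -5 - 81 = -86)
P(q, m) = (-86 + m)*(-85 + q) (P(q, m) = (q - 85)*(m - 86) = (-85 + q)*(-86 + m) = (-86 + m)*(-85 + q))
(4003 + P(-80, 84)) - 30967 = (4003 + (7310 - 86*(-80) - 85*84 + 84*(-80))) - 30967 = (4003 + (7310 + 6880 - 7140 - 6720)) - 30967 = (4003 + 330) - 30967 = 4333 - 30967 = -26634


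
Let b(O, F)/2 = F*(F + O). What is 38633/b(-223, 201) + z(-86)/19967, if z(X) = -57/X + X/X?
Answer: -33168927427/7593290364 ≈ -4.3682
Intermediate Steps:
b(O, F) = 2*F*(F + O) (b(O, F) = 2*(F*(F + O)) = 2*F*(F + O))
z(X) = 1 - 57/X (z(X) = -57/X + 1 = 1 - 57/X)
38633/b(-223, 201) + z(-86)/19967 = 38633/((2*201*(201 - 223))) + ((-57 - 86)/(-86))/19967 = 38633/((2*201*(-22))) - 1/86*(-143)*(1/19967) = 38633/(-8844) + (143/86)*(1/19967) = 38633*(-1/8844) + 143/1717162 = -38633/8844 + 143/1717162 = -33168927427/7593290364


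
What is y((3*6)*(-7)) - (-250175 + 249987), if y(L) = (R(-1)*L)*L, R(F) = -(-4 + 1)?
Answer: 47816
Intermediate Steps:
R(F) = 3 (R(F) = -1*(-3) = 3)
y(L) = 3*L**2 (y(L) = (3*L)*L = 3*L**2)
y((3*6)*(-7)) - (-250175 + 249987) = 3*((3*6)*(-7))**2 - (-250175 + 249987) = 3*(18*(-7))**2 - 1*(-188) = 3*(-126)**2 + 188 = 3*15876 + 188 = 47628 + 188 = 47816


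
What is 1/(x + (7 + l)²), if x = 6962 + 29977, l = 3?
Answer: 1/37039 ≈ 2.6999e-5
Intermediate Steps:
x = 36939
1/(x + (7 + l)²) = 1/(36939 + (7 + 3)²) = 1/(36939 + 10²) = 1/(36939 + 100) = 1/37039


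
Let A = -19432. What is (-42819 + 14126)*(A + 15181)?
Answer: 121973943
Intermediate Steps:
(-42819 + 14126)*(A + 15181) = (-42819 + 14126)*(-19432 + 15181) = -28693*(-4251) = 121973943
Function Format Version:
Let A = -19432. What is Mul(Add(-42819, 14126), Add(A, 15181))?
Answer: 121973943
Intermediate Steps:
Mul(Add(-42819, 14126), Add(A, 15181)) = Mul(Add(-42819, 14126), Add(-19432, 15181)) = Mul(-28693, -4251) = 121973943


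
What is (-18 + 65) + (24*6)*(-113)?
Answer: -16225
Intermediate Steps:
(-18 + 65) + (24*6)*(-113) = 47 + 144*(-113) = 47 - 16272 = -16225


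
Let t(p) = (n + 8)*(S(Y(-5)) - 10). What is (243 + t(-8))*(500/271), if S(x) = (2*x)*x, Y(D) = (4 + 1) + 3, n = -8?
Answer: 121500/271 ≈ 448.34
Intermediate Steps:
Y(D) = 8 (Y(D) = 5 + 3 = 8)
S(x) = 2*x²
t(p) = 0 (t(p) = (-8 + 8)*(2*8² - 10) = 0*(2*64 - 10) = 0*(128 - 10) = 0*118 = 0)
(243 + t(-8))*(500/271) = (243 + 0)*(500/271) = 243*(500*(1/271)) = 243*(500/271) = 121500/271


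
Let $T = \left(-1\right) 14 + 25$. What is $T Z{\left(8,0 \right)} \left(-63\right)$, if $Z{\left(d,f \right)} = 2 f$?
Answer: $0$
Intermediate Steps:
$T = 11$ ($T = -14 + 25 = 11$)
$T Z{\left(8,0 \right)} \left(-63\right) = 11 \cdot 2 \cdot 0 \left(-63\right) = 11 \cdot 0 \left(-63\right) = 0 \left(-63\right) = 0$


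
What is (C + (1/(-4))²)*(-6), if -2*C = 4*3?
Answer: 285/8 ≈ 35.625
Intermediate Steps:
C = -6 (C = -2*3 = -½*12 = -6)
(C + (1/(-4))²)*(-6) = (-6 + (1/(-4))²)*(-6) = (-6 + (-¼)²)*(-6) = (-6 + 1/16)*(-6) = -95/16*(-6) = 285/8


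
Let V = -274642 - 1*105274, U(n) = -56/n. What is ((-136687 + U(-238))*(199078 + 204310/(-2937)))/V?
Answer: 339539908224200/4742206491 ≈ 71600.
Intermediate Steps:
V = -379916 (V = -274642 - 105274 = -379916)
((-136687 + U(-238))*(199078 + 204310/(-2937)))/V = ((-136687 - 56/(-238))*(199078 + 204310/(-2937)))/(-379916) = ((-136687 - 56*(-1/238))*(199078 + 204310*(-1/2937)))*(-1/379916) = ((-136687 + 4/17)*(199078 - 204310/2937))*(-1/379916) = -2323675/17*584487776/2937*(-1/379916) = -1358159632896800/49929*(-1/379916) = 339539908224200/4742206491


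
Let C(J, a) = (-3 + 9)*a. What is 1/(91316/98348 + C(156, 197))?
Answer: 24587/29084663 ≈ 0.00084536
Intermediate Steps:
C(J, a) = 6*a
1/(91316/98348 + C(156, 197)) = 1/(91316/98348 + 6*197) = 1/(91316*(1/98348) + 1182) = 1/(22829/24587 + 1182) = 1/(29084663/24587) = 24587/29084663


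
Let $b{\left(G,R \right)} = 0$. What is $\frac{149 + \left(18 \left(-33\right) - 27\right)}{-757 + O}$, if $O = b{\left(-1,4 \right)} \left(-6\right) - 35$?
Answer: $\frac{59}{99} \approx 0.59596$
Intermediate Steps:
$O = -35$ ($O = 0 \left(-6\right) - 35 = 0 - 35 = -35$)
$\frac{149 + \left(18 \left(-33\right) - 27\right)}{-757 + O} = \frac{149 + \left(18 \left(-33\right) - 27\right)}{-757 - 35} = \frac{149 - 621}{-792} = \left(149 - 621\right) \left(- \frac{1}{792}\right) = \left(-472\right) \left(- \frac{1}{792}\right) = \frac{59}{99}$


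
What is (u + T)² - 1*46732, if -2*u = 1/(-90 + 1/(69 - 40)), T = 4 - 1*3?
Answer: -1272369120559/27227524 ≈ -46731.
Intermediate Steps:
T = 1 (T = 4 - 3 = 1)
u = 29/5218 (u = -1/(2*(-90 + 1/(69 - 40))) = -1/(2*(-90 + 1/29)) = -1/(2*(-2609/29)) = -½*(-29/2609) = 29/5218 ≈ 0.0055577)
(u + T)² - 1*46732 = (29/5218 + 1)² - 1*46732 = (5247/5218)² - 46732 = 27531009/27227524 - 46732 = -1272369120559/27227524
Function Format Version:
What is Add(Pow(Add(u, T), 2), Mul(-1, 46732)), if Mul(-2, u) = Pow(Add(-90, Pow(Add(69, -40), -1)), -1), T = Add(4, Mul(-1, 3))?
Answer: Rational(-1272369120559, 27227524) ≈ -46731.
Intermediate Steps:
T = 1 (T = Add(4, -3) = 1)
u = Rational(29, 5218) (u = Mul(Rational(-1, 2), Pow(Add(-90, Pow(Add(69, -40), -1)), -1)) = Mul(Rational(-1, 2), Pow(Add(-90, Pow(29, -1)), -1)) = Mul(Rational(-1, 2), Pow(Add(-90, Rational(1, 29)), -1)) = Mul(Rational(-1, 2), Pow(Rational(-2609, 29), -1)) = Mul(Rational(-1, 2), Rational(-29, 2609)) = Rational(29, 5218) ≈ 0.0055577)
Add(Pow(Add(u, T), 2), Mul(-1, 46732)) = Add(Pow(Add(Rational(29, 5218), 1), 2), Mul(-1, 46732)) = Add(Pow(Rational(5247, 5218), 2), -46732) = Add(Rational(27531009, 27227524), -46732) = Rational(-1272369120559, 27227524)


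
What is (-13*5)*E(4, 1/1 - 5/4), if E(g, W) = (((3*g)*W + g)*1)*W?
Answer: 65/4 ≈ 16.250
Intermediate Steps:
E(g, W) = W*(g + 3*W*g) (E(g, W) = ((3*W*g + g)*1)*W = ((g + 3*W*g)*1)*W = (g + 3*W*g)*W = W*(g + 3*W*g))
(-13*5)*E(4, 1/1 - 5/4) = (-13*5)*((1/1 - 5/4)*4*(1 + 3*(1/1 - 5/4))) = -65*(1*1 - 5*¼)*4*(1 + 3*(1*1 - 5*¼)) = -65*(1 - 5/4)*4*(1 + 3*(1 - 5/4)) = -(-65)*4*(1 + 3*(-¼))/4 = -(-65)*4*(1 - ¾)/4 = -(-65)*4/(4*4) = -65*(-¼) = 65/4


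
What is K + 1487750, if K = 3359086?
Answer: 4846836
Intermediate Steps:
K + 1487750 = 3359086 + 1487750 = 4846836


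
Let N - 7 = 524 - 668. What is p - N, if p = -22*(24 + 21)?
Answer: -853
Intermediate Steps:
N = -137 (N = 7 + (524 - 668) = 7 - 144 = -137)
p = -990 (p = -22*45 = -990)
p - N = -990 - 1*(-137) = -990 + 137 = -853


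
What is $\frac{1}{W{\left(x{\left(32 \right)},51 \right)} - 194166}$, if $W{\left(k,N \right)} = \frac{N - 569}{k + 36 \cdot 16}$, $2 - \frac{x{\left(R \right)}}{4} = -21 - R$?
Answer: $- \frac{398}{77278327} \approx -5.1502 \cdot 10^{-6}$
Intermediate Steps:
$x{\left(R \right)} = 92 + 4 R$ ($x{\left(R \right)} = 8 - 4 \left(-21 - R\right) = 8 + \left(84 + 4 R\right) = 92 + 4 R$)
$W{\left(k,N \right)} = \frac{-569 + N}{576 + k}$ ($W{\left(k,N \right)} = \frac{-569 + N}{k + 576} = \frac{-569 + N}{576 + k}$)
$\frac{1}{W{\left(x{\left(32 \right)},51 \right)} - 194166} = \frac{1}{\frac{-569 + 51}{576 + \left(92 + 4 \cdot 32\right)} - 194166} = \frac{1}{\frac{1}{576 + \left(92 + 128\right)} \left(-518\right) - 194166} = \frac{1}{\frac{1}{576 + 220} \left(-518\right) - 194166} = \frac{1}{\frac{1}{796} \left(-518\right) - 194166} = \frac{1}{- \frac{259}{398} - 194166} = \frac{1}{- \frac{77278327}{398}} = - \frac{398}{77278327}$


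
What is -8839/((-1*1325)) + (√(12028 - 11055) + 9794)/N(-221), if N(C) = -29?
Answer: -12720719/38425 - √973/29 ≈ -332.13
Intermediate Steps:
-8839/((-1*1325)) + (√(12028 - 11055) + 9794)/N(-221) = -8839/((-1*1325)) + (√(12028 - 11055) + 9794)/(-29) = -8839/(-1325) + (√973 + 9794)*(-1/29) = -8839*(-1/1325) + (9794 + √973)*(-1/29) = 8839/1325 + (-9794/29 - √973/29) = -12720719/38425 - √973/29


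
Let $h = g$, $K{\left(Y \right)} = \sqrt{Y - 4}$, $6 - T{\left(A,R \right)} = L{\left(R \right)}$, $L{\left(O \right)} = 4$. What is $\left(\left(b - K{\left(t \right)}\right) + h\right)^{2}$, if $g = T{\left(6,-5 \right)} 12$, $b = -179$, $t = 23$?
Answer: $\left(155 + \sqrt{19}\right)^{2} \approx 25395.0$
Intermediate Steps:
$T{\left(A,R \right)} = 2$ ($T{\left(A,R \right)} = 6 - 4 = 2$)
$K{\left(Y \right)} = \sqrt{-4 + Y}$
$g = 24$ ($g = 2 \cdot 12 = 24$)
$h = 24$
$\left(\left(b - K{\left(t \right)}\right) + h\right)^{2} = \left(\left(-179 - \sqrt{-4 + 23}\right) + 24\right)^{2} = \left(\left(-179 - \sqrt{19}\right) + 24\right)^{2} = \left(-155 - \sqrt{19}\right)^{2}$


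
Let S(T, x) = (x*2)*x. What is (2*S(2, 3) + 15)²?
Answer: 2601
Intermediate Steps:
S(T, x) = 2*x² (S(T, x) = (2*x)*x = 2*x²)
(2*S(2, 3) + 15)² = (2*(2*3²) + 15)² = (2*(2*9) + 15)² = (2*18 + 15)² = (36 + 15)² = 51² = 2601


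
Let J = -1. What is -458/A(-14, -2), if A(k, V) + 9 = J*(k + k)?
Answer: -458/19 ≈ -24.105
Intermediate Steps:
A(k, V) = -9 - 2*k (A(k, V) = -9 - (k + k) = -9 - 2*k)
-458/A(-14, -2) = -458/(-9 - 2*(-14)) = -458/(-9 + 28) = -458/19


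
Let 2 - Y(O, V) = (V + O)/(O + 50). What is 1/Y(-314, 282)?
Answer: 33/62 ≈ 0.53226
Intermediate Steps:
Y(O, V) = 2 - (O + V)/(50 + O) (Y(O, V) = 2 - (V + O)/(O + 50) = 2 - (O + V)/(50 + O))
1/Y(-314, 282) = 1/((100 - 314 - 1*282)/(50 - 314)) = 1/((100 - 314 - 282)/(-264)) = 1/(-1/264*(-496)) = 1/(62/33) = 33/62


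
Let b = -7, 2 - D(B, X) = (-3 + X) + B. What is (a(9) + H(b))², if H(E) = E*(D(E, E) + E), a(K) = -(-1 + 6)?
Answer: 7921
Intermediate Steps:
a(K) = -5 (a(K) = -1*5 = -5)
D(B, X) = 5 - B - X (D(B, X) = 2 - ((-3 + X) + B) = 2 - (-3 + B + X) = 2 + (3 - B - X) = 5 - B - X)
H(E) = E*(5 - E) (H(E) = E*((5 - E - E) + E) = E*((5 - 2*E) + E) = E*(5 - E))
(a(9) + H(b))² = (-5 - 7*(5 - 1*(-7)))² = (-5 - 7*(5 + 7))² = (-5 - 7*12)² = (-5 - 84)² = (-89)² = 7921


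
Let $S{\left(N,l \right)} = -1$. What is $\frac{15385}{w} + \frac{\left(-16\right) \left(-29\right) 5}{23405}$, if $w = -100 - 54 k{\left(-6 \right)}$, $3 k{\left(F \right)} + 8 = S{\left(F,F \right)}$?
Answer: $\frac{2324063}{9362} \approx 248.24$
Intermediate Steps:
$k{\left(F \right)} = -3$ ($k{\left(F \right)} = - \frac{8}{3} + \frac{1}{3} \left(-1\right) = - \frac{8}{3} - \frac{1}{3} = -3$)
$w = 62$ ($w = -100 - -162 = -100 + 162 = 62$)
$\frac{15385}{w} + \frac{\left(-16\right) \left(-29\right) 5}{23405} = \frac{15385}{62} + \frac{\left(-16\right) \left(-29\right) 5}{23405} = 15385 \cdot \frac{1}{62} + 464 \cdot 5 \cdot \frac{1}{23405} = \frac{15385}{62} + 2320 \cdot \frac{1}{23405} = \frac{15385}{62} + \frac{464}{4681} = \frac{2324063}{9362}$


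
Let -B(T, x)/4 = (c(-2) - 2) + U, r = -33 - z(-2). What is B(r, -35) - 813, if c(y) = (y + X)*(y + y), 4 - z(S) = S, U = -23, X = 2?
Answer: -713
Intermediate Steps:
z(S) = 4 - S
c(y) = 2*y*(2 + y) (c(y) = (y + 2)*(y + y) = (2 + y)*(2*y) = 2*y*(2 + y))
r = -39 (r = -33 - (4 - 1*(-2)) = -33 - (4 + 2) = -33 - 1*6 = -33 - 6 = -39)
B(T, x) = 100 (B(T, x) = -4*((2*(-2)*(2 - 2) - 2) - 23) = -4*((2*(-2)*0 - 2) - 23) = -4*((0 - 2) - 23) = -4*(-2 - 23) = -4*(-25) = 100)
B(r, -35) - 813 = 100 - 813 = -713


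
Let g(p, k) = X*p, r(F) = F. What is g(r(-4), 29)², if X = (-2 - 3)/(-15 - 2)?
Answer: 400/289 ≈ 1.3841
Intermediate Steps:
X = 5/17 (X = -5/(-17) = -5*(-1/17) = 5/17 ≈ 0.29412)
g(p, k) = 5*p/17
g(r(-4), 29)² = ((5/17)*(-4))² = (-20/17)² = 400/289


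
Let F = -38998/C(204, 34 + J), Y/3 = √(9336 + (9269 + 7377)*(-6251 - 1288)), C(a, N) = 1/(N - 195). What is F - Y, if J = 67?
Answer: 3665812 - 9*I*√13942762 ≈ 3.6658e+6 - 33606.0*I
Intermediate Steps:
C(a, N) = 1/(-195 + N)
Y = 9*I*√13942762 (Y = 3*√(9336 + (9269 + 7377)*(-6251 - 1288)) = 3*√(9336 + 16646*(-7539)) = 3*√(9336 - 125494194) = 3*√(-125484858) = 3*(3*I*√13942762) = 9*I*√13942762 ≈ 33606.0*I)
F = 3665812 (F = -38998/(1/(-195 + (34 + 67))) = -38998/(1/(-195 + 101)) = -38998/(1/(-94)) = -38998/(-1/94) = -38998*(-94) = 3665812)
F - Y = 3665812 - 9*I*√13942762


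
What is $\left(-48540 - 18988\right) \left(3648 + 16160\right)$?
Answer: $-1337594624$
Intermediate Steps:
$\left(-48540 - 18988\right) \left(3648 + 16160\right) = \left(-67528\right) 19808 = -1337594624$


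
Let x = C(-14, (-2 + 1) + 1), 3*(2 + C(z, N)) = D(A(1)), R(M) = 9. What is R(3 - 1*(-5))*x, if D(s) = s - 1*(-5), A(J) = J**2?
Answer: 0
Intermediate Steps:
D(s) = 5 + s (D(s) = s + 5 = 5 + s)
C(z, N) = 0 (C(z, N) = -2 + (5 + 1**2)/3 = -2 + (5 + 1)/3 = -2 + (1/3)*6 = -2 + 2 = 0)
x = 0
R(3 - 1*(-5))*x = 9*0 = 0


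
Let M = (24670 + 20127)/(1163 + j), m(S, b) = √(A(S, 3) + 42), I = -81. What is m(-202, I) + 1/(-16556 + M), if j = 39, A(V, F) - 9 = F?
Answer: -1202/19855515 + 3*√6 ≈ 7.3484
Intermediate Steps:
A(V, F) = 9 + F
m(S, b) = 3*√6 (m(S, b) = √((9 + 3) + 42) = √(12 + 42) = √54 = 3*√6)
M = 44797/1202 (M = (24670 + 20127)/(1163 + 39) = 44797/1202 ≈ 37.269)
m(-202, I) + 1/(-16556 + M) = 3*√6 + 1/(-16556 + 44797/1202) = 3*√6 + 1/(-19855515/1202) = 3*√6 - 1202/19855515 = -1202/19855515 + 3*√6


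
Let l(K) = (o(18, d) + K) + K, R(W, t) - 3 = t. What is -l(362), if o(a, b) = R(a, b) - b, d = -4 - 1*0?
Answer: -727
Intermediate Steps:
R(W, t) = 3 + t
d = -4 (d = -4 + 0 = -4)
o(a, b) = 3 (o(a, b) = (3 + b) - b = 3)
l(K) = 3 + 2*K (l(K) = (3 + K) + K = 3 + 2*K)
-l(362) = -(3 + 2*362) = -(3 + 724) = -1*727 = -727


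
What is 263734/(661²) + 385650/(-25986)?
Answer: -26940865321/1892304851 ≈ -14.237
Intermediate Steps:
263734/(661²) + 385650/(-25986) = 263734/436921 + 385650*(-1/25986) = 263734*(1/436921) - 64275/4331 = 263734/436921 - 64275/4331 = -26940865321/1892304851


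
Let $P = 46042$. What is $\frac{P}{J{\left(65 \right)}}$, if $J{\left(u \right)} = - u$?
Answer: $- \frac{46042}{65} \approx -708.34$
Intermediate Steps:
$\frac{P}{J{\left(65 \right)}} = \frac{46042}{\left(-1\right) 65} = \frac{46042}{-65} = 46042 \left(- \frac{1}{65}\right) = - \frac{46042}{65}$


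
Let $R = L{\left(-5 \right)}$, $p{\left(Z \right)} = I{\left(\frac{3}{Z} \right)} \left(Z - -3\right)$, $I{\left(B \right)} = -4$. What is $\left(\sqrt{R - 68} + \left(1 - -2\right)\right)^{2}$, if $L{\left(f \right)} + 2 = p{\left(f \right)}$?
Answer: $\left(3 + i \sqrt{62}\right)^{2} \approx -53.0 + 47.244 i$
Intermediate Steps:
$p{\left(Z \right)} = -12 - 4 Z$ ($p{\left(Z \right)} = - 4 \left(Z - -3\right) = - 4 \left(Z + 3\right) = - 4 \left(3 + Z\right) = -12 - 4 Z$)
$L{\left(f \right)} = -14 - 4 f$ ($L{\left(f \right)} = -2 - \left(12 + 4 f\right) = -14 - 4 f$)
$R = 6$ ($R = -14 - -20 = -14 + 20 = 6$)
$\left(\sqrt{R - 68} + \left(1 - -2\right)\right)^{2} = \left(\sqrt{6 - 68} + \left(1 - -2\right)\right)^{2} = \left(\sqrt{-62} + \left(1 + 2\right)\right)^{2} = \left(i \sqrt{62} + 3\right)^{2} = \left(3 + i \sqrt{62}\right)^{2}$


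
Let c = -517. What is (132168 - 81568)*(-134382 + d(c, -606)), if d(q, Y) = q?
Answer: -6825889400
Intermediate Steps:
(132168 - 81568)*(-134382 + d(c, -606)) = (132168 - 81568)*(-134382 - 517) = 50600*(-134899) = -6825889400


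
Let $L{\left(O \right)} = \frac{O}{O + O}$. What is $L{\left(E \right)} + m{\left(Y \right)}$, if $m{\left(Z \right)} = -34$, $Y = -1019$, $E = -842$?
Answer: $- \frac{67}{2} \approx -33.5$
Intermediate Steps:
$L{\left(O \right)} = \frac{1}{2}$ ($L{\left(O \right)} = \frac{O}{2 O} = \frac{1}{2 O} O = \frac{1}{2}$)
$L{\left(E \right)} + m{\left(Y \right)} = \frac{1}{2} - 34 = - \frac{67}{2}$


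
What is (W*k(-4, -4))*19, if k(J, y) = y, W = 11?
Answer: -836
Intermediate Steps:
(W*k(-4, -4))*19 = (11*(-4))*19 = -44*19 = -836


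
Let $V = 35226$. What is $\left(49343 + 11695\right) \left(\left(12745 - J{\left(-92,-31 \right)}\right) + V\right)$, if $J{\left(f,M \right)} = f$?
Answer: $2933669394$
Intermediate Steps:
$\left(49343 + 11695\right) \left(\left(12745 - J{\left(-92,-31 \right)}\right) + V\right) = \left(49343 + 11695\right) \left(\left(12745 - -92\right) + 35226\right) = 61038 \left(\left(12745 + 92\right) + 35226\right) = 61038 \left(12837 + 35226\right) = 61038 \cdot 48063 = 2933669394$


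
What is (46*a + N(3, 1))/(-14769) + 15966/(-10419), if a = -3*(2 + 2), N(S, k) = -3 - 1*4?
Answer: -76659211/51292737 ≈ -1.4945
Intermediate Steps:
N(S, k) = -7 (N(S, k) = -3 - 4 = -7)
a = -12 (a = -3*4 = -12)
(46*a + N(3, 1))/(-14769) + 15966/(-10419) = (46*(-12) - 7)/(-14769) + 15966/(-10419) = (-552 - 7)*(-1/14769) + 15966*(-1/10419) = -559*(-1/14769) - 5322/3473 = 559/14769 - 5322/3473 = -76659211/51292737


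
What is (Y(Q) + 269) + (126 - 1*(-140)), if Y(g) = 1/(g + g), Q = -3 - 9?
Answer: 12839/24 ≈ 534.96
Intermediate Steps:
Q = -12
Y(g) = 1/(2*g)
(Y(Q) + 269) + (126 - 1*(-140)) = ((½)/(-12) + 269) + (126 - 1*(-140)) = ((½)*(-1/12) + 269) + (126 + 140) = (-1/24 + 269) + 266 = 6455/24 + 266 = 12839/24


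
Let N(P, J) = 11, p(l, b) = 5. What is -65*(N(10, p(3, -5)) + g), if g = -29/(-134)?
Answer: -97695/134 ≈ -729.07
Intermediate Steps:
g = 29/134 (g = -29*(-1/134) = 29/134 ≈ 0.21642)
-65*(N(10, p(3, -5)) + g) = -65*(11 + 29/134) = -65*1503/134 = -97695/134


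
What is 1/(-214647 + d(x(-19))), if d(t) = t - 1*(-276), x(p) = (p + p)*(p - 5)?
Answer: -1/213459 ≈ -4.6847e-6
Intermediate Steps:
x(p) = 2*p*(-5 + p) (x(p) = (2*p)*(-5 + p) = 2*p*(-5 + p))
d(t) = 276 + t (d(t) = t + 276 = 276 + t)
1/(-214647 + d(x(-19))) = 1/(-214647 + (276 + 2*(-19)*(-5 - 19))) = 1/(-214647 + (276 + 2*(-19)*(-24))) = 1/(-214647 + (276 + 912)) = 1/(-214647 + 1188) = 1/(-213459) = -1/213459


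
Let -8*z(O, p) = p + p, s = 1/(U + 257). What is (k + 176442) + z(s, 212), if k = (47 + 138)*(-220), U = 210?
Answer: 135689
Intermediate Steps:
s = 1/467 (s = 1/(210 + 257) = 1/467 ≈ 0.0021413)
z(O, p) = -p/4 (z(O, p) = -(p + p)/8 = -p/4)
k = -40700 (k = 185*(-220) = -40700)
(k + 176442) + z(s, 212) = (-40700 + 176442) - 1/4*212 = 135742 - 53 = 135689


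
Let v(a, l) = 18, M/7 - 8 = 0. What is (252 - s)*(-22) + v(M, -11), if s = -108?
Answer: -7902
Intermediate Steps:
M = 56 (M = 56 + 7*0 = 56 + 0 = 56)
(252 - s)*(-22) + v(M, -11) = (252 - 1*(-108))*(-22) + 18 = (252 + 108)*(-22) + 18 = 360*(-22) + 18 = -7920 + 18 = -7902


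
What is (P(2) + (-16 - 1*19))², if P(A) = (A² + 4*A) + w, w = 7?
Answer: 256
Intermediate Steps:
P(A) = 7 + A² + 4*A (P(A) = (A² + 4*A) + 7 = 7 + A² + 4*A)
(P(2) + (-16 - 1*19))² = ((7 + 2² + 4*2) + (-16 - 1*19))² = ((7 + 4 + 8) + (-16 - 19))² = (19 - 35)² = (-16)² = 256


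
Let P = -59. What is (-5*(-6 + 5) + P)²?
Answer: 2916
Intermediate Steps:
(-5*(-6 + 5) + P)² = (-5*(-6 + 5) - 59)² = (-5*(-1) - 59)² = (5 - 59)² = (-54)² = 2916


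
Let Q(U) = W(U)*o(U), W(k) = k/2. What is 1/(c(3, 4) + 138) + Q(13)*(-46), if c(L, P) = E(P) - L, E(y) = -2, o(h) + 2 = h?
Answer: -437436/133 ≈ -3289.0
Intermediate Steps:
W(k) = k/2 (W(k) = k*(½) = k/2)
o(h) = -2 + h
c(L, P) = -2 - L
Q(U) = U*(-2 + U)/2 (Q(U) = (U/2)*(-2 + U) = U*(-2 + U)/2)
1/(c(3, 4) + 138) + Q(13)*(-46) = 1/((-2 - 1*3) + 138) + ((½)*13*(-2 + 13))*(-46) = 1/((-2 - 3) + 138) + ((½)*13*11)*(-46) = 1/(-5 + 138) + (143/2)*(-46) = 1/133 - 3289 = -437436/133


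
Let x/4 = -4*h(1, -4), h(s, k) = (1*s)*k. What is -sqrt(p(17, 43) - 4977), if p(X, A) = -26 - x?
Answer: -3*I*sqrt(563) ≈ -71.183*I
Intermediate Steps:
h(s, k) = k*s (h(s, k) = s*k = k*s)
x = 64 (x = 4*(-(-16)) = 4*(-4*(-4)) = 4*16 = 64)
p(X, A) = -90 (p(X, A) = -26 - 1*64 = -26 - 64 = -90)
-sqrt(p(17, 43) - 4977) = -sqrt(-90 - 4977) = -sqrt(-5067) = -3*I*sqrt(563)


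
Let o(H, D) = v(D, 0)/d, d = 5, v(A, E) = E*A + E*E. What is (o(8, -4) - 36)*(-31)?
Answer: 1116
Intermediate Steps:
v(A, E) = E² + A*E (v(A, E) = A*E + E² = E² + A*E)
o(H, D) = 0 (o(H, D) = (0*(D + 0))/5 = (0*D)*(⅕) = 0*(⅕) = 0)
(o(8, -4) - 36)*(-31) = (0 - 36)*(-31) = -36*(-31) = 1116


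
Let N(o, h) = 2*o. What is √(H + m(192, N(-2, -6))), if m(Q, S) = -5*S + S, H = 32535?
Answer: √32551 ≈ 180.42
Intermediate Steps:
m(Q, S) = -4*S
√(H + m(192, N(-2, -6))) = √(32535 - 8*(-2)) = √(32535 - 4*(-4)) = √(32535 + 16) = √32551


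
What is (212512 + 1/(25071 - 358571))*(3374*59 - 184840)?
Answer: 504117884968887/166750 ≈ 3.0232e+9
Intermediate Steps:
(212512 + 1/(25071 - 358571))*(3374*59 - 184840) = (212512 + 1/(-333500))*(199066 - 184840) = (212512 - 1/333500)*14226 = (70872751999/333500)*14226 = 504117884968887/166750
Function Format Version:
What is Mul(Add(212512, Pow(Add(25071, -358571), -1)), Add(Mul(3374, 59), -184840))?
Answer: Rational(504117884968887, 166750) ≈ 3.0232e+9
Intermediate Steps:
Mul(Add(212512, Pow(Add(25071, -358571), -1)), Add(Mul(3374, 59), -184840)) = Mul(Add(212512, Pow(-333500, -1)), Add(199066, -184840)) = Mul(Add(212512, Rational(-1, 333500)), 14226) = Mul(Rational(70872751999, 333500), 14226) = Rational(504117884968887, 166750)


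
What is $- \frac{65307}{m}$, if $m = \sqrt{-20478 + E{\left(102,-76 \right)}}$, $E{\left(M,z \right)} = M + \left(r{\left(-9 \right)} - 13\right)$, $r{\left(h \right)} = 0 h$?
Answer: $\frac{65307 i \sqrt{20389}}{20389} \approx 457.36 i$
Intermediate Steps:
$r{\left(h \right)} = 0$
$E{\left(M,z \right)} = -13 + M$ ($E{\left(M,z \right)} = M + \left(0 - 13\right) = M - 13 = -13 + M$)
$m = i \sqrt{20389}$ ($m = \sqrt{-20478 + \left(-13 + 102\right)} = \sqrt{-20478 + 89} = \sqrt{-20389} = i \sqrt{20389} \approx 142.79 i$)
$- \frac{65307}{m} = - \frac{65307}{i \sqrt{20389}} = - 65307 \left(- \frac{i \sqrt{20389}}{20389}\right) = \frac{65307 i \sqrt{20389}}{20389}$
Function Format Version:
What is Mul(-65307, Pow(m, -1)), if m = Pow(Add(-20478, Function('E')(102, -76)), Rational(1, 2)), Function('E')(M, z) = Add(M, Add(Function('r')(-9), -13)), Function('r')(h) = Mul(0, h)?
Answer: Mul(Rational(65307, 20389), I, Pow(20389, Rational(1, 2))) ≈ Mul(457.36, I)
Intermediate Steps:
Function('r')(h) = 0
Function('E')(M, z) = Add(-13, M) (Function('E')(M, z) = Add(M, Add(0, -13)) = Add(M, -13) = Add(-13, M))
m = Mul(I, Pow(20389, Rational(1, 2))) (m = Pow(Add(-20478, Add(-13, 102)), Rational(1, 2)) = Pow(Add(-20478, 89), Rational(1, 2)) = Pow(-20389, Rational(1, 2)) = Mul(I, Pow(20389, Rational(1, 2))) ≈ Mul(142.79, I))
Mul(-65307, Pow(m, -1)) = Mul(-65307, Pow(Mul(I, Pow(20389, Rational(1, 2))), -1)) = Mul(-65307, Mul(Rational(-1, 20389), I, Pow(20389, Rational(1, 2)))) = Mul(Rational(65307, 20389), I, Pow(20389, Rational(1, 2)))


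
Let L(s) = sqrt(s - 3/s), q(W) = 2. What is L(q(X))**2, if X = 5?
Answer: 1/2 ≈ 0.50000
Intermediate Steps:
L(q(X))**2 = (sqrt(2 - 3/2))**2 = (sqrt(1/2))**2 = (sqrt(2)/2)**2 = 1/2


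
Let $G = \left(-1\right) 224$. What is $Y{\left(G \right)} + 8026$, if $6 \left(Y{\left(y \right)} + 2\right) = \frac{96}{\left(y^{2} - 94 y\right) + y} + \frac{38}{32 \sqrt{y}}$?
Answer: $\frac{35610513}{4438} - \frac{19 i \sqrt{14}}{5376} \approx 8024.0 - 0.013224 i$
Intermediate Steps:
$G = -224$
$Y{\left(y \right)} = -2 + \frac{16}{y^{2} - 93 y} + \frac{19}{96 \sqrt{y}}$ ($Y{\left(y \right)} = -2 + \frac{\frac{96}{\left(y^{2} - 94 y\right) + y} + \frac{38}{32 \sqrt{y}}}{6} = -2 + \frac{\frac{96}{y^{2} - 93 y} + 38 \frac{1}{32 \sqrt{y}}}{6} = -2 + \frac{\frac{96}{y^{2} - 93 y} + \frac{19}{16 \sqrt{y}}}{6} = -2 + \left(\frac{16}{y^{2} - 93 y} + \frac{19}{96 \sqrt{y}}\right) = -2 + \frac{16}{y^{2} - 93 y} + \frac{19}{96 \sqrt{y}}$)
$Y{\left(G \right)} + 8026 = \frac{\left(-1767\right) \left(-224\right) - 192 \left(-224\right)^{\frac{5}{2}} + 19 \left(-224\right)^{2} + 1536 \sqrt{-224} + 17856 \left(-224\right)^{\frac{3}{2}}}{96 \left(- 896 i \sqrt{14}\right) \left(-93 - 224\right)} + 8026 = \frac{\frac{i \sqrt{14}}{12544} \left(395808 - 192 \cdot 200704 i \sqrt{14} + 19 \cdot 50176 + 1536 \cdot 4 i \sqrt{14} + 17856 \left(- 896 i \sqrt{14}\right)\right)}{96 \left(-317\right)} + 8026 = \frac{1}{96} \frac{i \sqrt{14}}{12544} \left(- \frac{1}{317}\right) \left(395808 - 38535168 i \sqrt{14} + 953344 + 6144 i \sqrt{14} - 15998976 i \sqrt{14}\right) + 8026 = \frac{1}{96} \frac{i \sqrt{14}}{12544} \left(- \frac{1}{317}\right) \left(1349152 - 54528000 i \sqrt{14}\right) + 8026 = - \frac{i \sqrt{14} \left(1349152 - 54528000 i \sqrt{14}\right)}{381739008} + 8026 = 8026 - \frac{i \sqrt{14} \left(1349152 - 54528000 i \sqrt{14}\right)}{381739008}$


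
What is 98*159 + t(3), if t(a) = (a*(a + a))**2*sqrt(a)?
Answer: 15582 + 324*sqrt(3) ≈ 16143.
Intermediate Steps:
t(a) = 4*a**(9/2) (t(a) = (a*(2*a))**2*sqrt(a) = (2*a**2)**2*sqrt(a) = (4*a**4)*sqrt(a) = 4*a**(9/2))
98*159 + t(3) = 98*159 + 4*3**(9/2) = 15582 + 4*(81*sqrt(3)) = 15582 + 324*sqrt(3)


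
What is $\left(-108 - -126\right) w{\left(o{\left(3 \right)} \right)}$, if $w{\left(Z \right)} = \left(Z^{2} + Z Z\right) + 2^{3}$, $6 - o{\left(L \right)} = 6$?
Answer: $144$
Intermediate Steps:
$o{\left(L \right)} = 0$ ($o{\left(L \right)} = 6 - 6 = 0$)
$w{\left(Z \right)} = 8 + 2 Z^{2}$ ($w{\left(Z \right)} = \left(Z^{2} + Z^{2}\right) + 8 = 2 Z^{2} + 8 = 8 + 2 Z^{2}$)
$\left(-108 - -126\right) w{\left(o{\left(3 \right)} \right)} = \left(-108 - -126\right) \left(8 + 2 \cdot 0^{2}\right) = \left(-108 + 126\right) \left(8 + 2 \cdot 0\right) = 18 \left(8 + 0\right) = 18 \cdot 8 = 144$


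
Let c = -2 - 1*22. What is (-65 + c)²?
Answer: 7921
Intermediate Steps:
c = -24 (c = -2 - 22 = -24)
(-65 + c)² = (-65 - 24)² = (-89)² = 7921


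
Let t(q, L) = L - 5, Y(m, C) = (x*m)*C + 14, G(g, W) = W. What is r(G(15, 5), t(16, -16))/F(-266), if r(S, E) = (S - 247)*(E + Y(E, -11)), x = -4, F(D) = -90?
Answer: -112651/45 ≈ -2503.4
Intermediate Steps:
Y(m, C) = 14 - 4*C*m (Y(m, C) = (-4*m)*C + 14 = -4*C*m + 14 = 14 - 4*C*m)
t(q, L) = -5 + L
r(S, E) = (-247 + S)*(14 + 45*E) (r(S, E) = (S - 247)*(E + (14 - 4*(-11)*E)) = (-247 + S)*(E + (14 + 44*E)) = (-247 + S)*(14 + 45*E))
r(G(15, 5), t(16, -16))/F(-266) = (-3458 - 11115*(-5 - 16) + 14*5 + 45*(-5 - 16)*5)/(-90) = (-3458 - 11115*(-21) + 70 + 45*(-21)*5)*(-1/90) = (-3458 + 233415 + 70 - 4725)*(-1/90) = 225302*(-1/90) = -112651/45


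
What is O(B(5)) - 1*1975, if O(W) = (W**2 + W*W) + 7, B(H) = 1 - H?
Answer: -1936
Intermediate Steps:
O(W) = 7 + 2*W**2 (O(W) = (W**2 + W**2) + 7 = 2*W**2 + 7 = 7 + 2*W**2)
O(B(5)) - 1*1975 = (7 + 2*(1 - 1*5)**2) - 1*1975 = (7 + 2*(1 - 5)**2) - 1975 = (7 + 2*(-4)**2) - 1975 = (7 + 2*16) - 1975 = (7 + 32) - 1975 = 39 - 1975 = -1936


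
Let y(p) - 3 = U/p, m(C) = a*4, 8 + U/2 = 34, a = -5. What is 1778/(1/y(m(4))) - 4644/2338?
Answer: 4145354/5845 ≈ 709.21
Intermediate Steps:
U = 52 (U = -16 + 2*34 = -16 + 68 = 52)
m(C) = -20 (m(C) = -5*4 = -20)
y(p) = 3 + 52/p
1778/(1/y(m(4))) - 4644/2338 = 1778/(1/(3 + 52/(-20))) - 4644/2338 = 1778/(1/(3 + 52*(-1/20))) - 4644*1/2338 = 1778/(1/(3 - 13/5)) - 2322/1169 = 1778/(1/(⅖)) - 2322/1169 = 1778/(5/2) - 2322/1169 = 1778*(⅖) - 2322/1169 = 3556/5 - 2322/1169 = 4145354/5845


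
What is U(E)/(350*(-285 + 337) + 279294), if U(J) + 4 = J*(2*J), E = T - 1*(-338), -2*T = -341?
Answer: 1034281/594988 ≈ 1.7383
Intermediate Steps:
T = 341/2 (T = -½*(-341) = 341/2 ≈ 170.50)
E = 1017/2 (E = 341/2 - 1*(-338) = 341/2 + 338 = 1017/2 ≈ 508.50)
U(J) = -4 + 2*J² (U(J) = -4 + J*(2*J) = -4 + 2*J²)
U(E)/(350*(-285 + 337) + 279294) = (-4 + 2*(1017/2)²)/(350*(-285 + 337) + 279294) = (-4 + 2*(1034289/4))/(350*52 + 279294) = (-4 + 1034289/2)/(18200 + 279294) = (1034281/2)/297494 = (1034281/2)*(1/297494) = 1034281/594988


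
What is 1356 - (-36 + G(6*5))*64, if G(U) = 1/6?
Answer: 10948/3 ≈ 3649.3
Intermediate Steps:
G(U) = 1/6
1356 - (-36 + G(6*5))*64 = 1356 - (-36 + 1/6)*64 = 1356 - (-215)*64/6 = 1356 - 1*(-6880/3) = 1356 + 6880/3 = 10948/3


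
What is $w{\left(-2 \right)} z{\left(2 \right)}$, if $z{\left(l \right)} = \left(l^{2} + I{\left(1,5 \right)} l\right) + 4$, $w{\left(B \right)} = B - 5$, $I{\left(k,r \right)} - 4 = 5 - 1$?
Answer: $-168$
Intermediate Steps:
$I{\left(k,r \right)} = 8$ ($I{\left(k,r \right)} = 4 + \left(5 - 1\right) = 4 + 4 = 8$)
$w{\left(B \right)} = -5 + B$
$z{\left(l \right)} = 4 + l^{2} + 8 l$ ($z{\left(l \right)} = \left(l^{2} + 8 l\right) + 4 = 4 + l^{2} + 8 l$)
$w{\left(-2 \right)} z{\left(2 \right)} = \left(-5 - 2\right) \left(4 + 2^{2} + 8 \cdot 2\right) = - 7 \left(4 + 4 + 16\right) = \left(-7\right) 24 = -168$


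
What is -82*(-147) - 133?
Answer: 11921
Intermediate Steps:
-82*(-147) - 133 = 12054 - 133 = 11921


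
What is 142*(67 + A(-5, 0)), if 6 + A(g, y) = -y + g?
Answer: 7952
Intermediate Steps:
A(g, y) = -6 + g - y (A(g, y) = -6 + (-y + g) = -6 + (g - y) = -6 + g - y)
142*(67 + A(-5, 0)) = 142*(67 + (-6 - 5 - 1*0)) = 142*(67 + (-6 - 5 + 0)) = 142*(67 - 11) = 142*56 = 7952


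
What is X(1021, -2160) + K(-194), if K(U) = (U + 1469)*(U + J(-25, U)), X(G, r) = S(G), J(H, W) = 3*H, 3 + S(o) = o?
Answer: -341957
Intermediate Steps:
S(o) = -3 + o
X(G, r) = -3 + G
K(U) = (-75 + U)*(1469 + U) (K(U) = (U + 1469)*(U + 3*(-25)) = (1469 + U)*(U - 75) = (1469 + U)*(-75 + U) = (-75 + U)*(1469 + U))
X(1021, -2160) + K(-194) = (-3 + 1021) + (-110175 + (-194)**2 + 1394*(-194)) = 1018 + (-110175 + 37636 - 270436) = 1018 - 342975 = -341957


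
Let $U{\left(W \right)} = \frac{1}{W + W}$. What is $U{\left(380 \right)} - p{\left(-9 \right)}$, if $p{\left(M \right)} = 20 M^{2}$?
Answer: $- \frac{1231199}{760} \approx -1620.0$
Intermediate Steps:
$U{\left(W \right)} = \frac{1}{2 W}$
$U{\left(380 \right)} - p{\left(-9 \right)} = \frac{1}{2 \cdot 380} - 20 \left(-9\right)^{2} = \frac{1}{2} \cdot \frac{1}{380} - 20 \cdot 81 = \frac{1}{760} - 1620 = - \frac{1231199}{760}$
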